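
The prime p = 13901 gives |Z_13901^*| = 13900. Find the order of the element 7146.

3475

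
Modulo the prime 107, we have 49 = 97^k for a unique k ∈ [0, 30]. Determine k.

4

Compute 97^0 mod 107 = 1, then multiply by 97 repeatedly:
  97^0=1  97^1=97  97^2=100  97^3=70  97^4=49
Found 49 at exponent 4.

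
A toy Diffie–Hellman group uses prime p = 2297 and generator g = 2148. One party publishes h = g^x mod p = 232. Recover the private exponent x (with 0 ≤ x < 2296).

Baby-step giant-step with m = ceil(sqrt(2296)) = 48.
Baby table (2148^j mod 2297 for j=0..47):
  0:1  1:2148  2:1528  3:2028  4:1032  5:131  6:1154  7:329
  8:1513  9:1966  10:1082  11:1869  12:1753  13:661  14:282  15:1625
  16:1357  17:2240  18:1602  19:190  20:1551  21:898  22:1721  23:835
  24:1920  25:1045  26:491  27:345  28:1426  29:1147  30:1372  31:5
  32:1552  33:749  34:952  35:566  36:655  37:1176  38:1645  39:674
  40:642  41:816  42:157  43:1874  44:1008  45:1410  46:1234  47:2191
Giant step factor: 2148^(-48) ≡ 1757 (mod 2297).
Scan 232·1757^i mod 2297 for i = 0, 1, …:
  i=0: 232   i=1: 1055   i=2: 2253   i=3: 790
  i=4: 642
Match at i=4, j=40: x = 4·48 + 40 = 232.

232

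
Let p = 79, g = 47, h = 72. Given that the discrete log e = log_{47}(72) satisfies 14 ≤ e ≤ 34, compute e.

28

Compute 47^14 mod 79 = 25, then multiply by 47 repeatedly:
  47^14=25  47^15=69  47^16=4  47^17=30  47^18=67
  47^19=68  47^20=36  47^21=33  47^22=50  47^23=59
  47^24=8  47^25=60  47^26=55  47^27=57  47^28=72
Found 72 at exponent 28.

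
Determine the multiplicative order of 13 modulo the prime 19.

18

The order of 13 must divide p − 1 = 18 = 2 · 3^2.
Divisors: 1, 2, 3, 6, 9, 18.
Check each in increasing order: 13^1 ≡ 13;  13^2 ≡ 17;  13^3 ≡ 12;  13^6 ≡ 11;  13^9 ≡ 18;  13^18 ≡ 1.
Smallest exponent giving 1 is 18.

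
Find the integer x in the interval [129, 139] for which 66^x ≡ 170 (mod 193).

138

Compute 66^129 mod 193 = 180, then multiply by 66 repeatedly:
  66^129=180  66^130=107  66^131=114  66^132=190  66^133=188
  66^134=56  66^135=29  66^136=177  66^137=102  66^138=170
Found 170 at exponent 138.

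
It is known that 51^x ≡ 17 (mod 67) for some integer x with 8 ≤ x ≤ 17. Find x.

16

Compute 51^8 mod 67 = 33, then multiply by 51 repeatedly:
  51^8=33  51^9=8  51^10=6  51^11=38  51^12=62
  51^13=13  51^14=60  51^15=45  51^16=17
Found 17 at exponent 16.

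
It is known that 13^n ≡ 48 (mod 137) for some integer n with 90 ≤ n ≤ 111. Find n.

Compute 13^90 mod 137 = 93, then multiply by 13 repeatedly:
  13^90=93  13^91=113  13^92=99  13^93=54  13^94=17
  13^95=84  13^96=133  13^97=85  13^98=9  13^99=117
  13^100=14  13^101=45  13^102=37  13^103=70  13^104=88
  13^105=48
Found 48 at exponent 105.

105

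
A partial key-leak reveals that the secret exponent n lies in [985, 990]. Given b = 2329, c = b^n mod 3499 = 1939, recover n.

990

Compute 2329^985 mod 3499 = 1888, then multiply by 2329 repeatedly:
  2329^985=1888  2329^986=2408  2329^987=2834  2329^988=1272  2329^989=2334
  2329^990=1939
Found 1939 at exponent 990.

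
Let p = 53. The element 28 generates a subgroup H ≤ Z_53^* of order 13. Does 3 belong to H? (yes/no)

3 ∈ ⟨28⟩ iff 3^13 ≡ 1 (mod 53), since |⟨28⟩| = 13.
3^13 mod 53 = 30.
Since 30 ≠ 1, 3 does not lie in the subgroup.

no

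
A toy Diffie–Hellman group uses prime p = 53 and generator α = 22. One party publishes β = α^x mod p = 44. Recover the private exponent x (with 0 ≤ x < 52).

16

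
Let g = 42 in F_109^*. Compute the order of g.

The order of 42 must divide p − 1 = 108 = 2^2 · 3^3.
Divisors: 1, 2, 3, 4, 6, 9, 12, 18, 27, 36, 54, 108.
Check each in increasing order: 42^1 ≡ 42;  42^2 ≡ 20;  42^3 ≡ 77;  42^4 ≡ 73;  42^6 ≡ 43;  42^9 ≡ 41;  42^12 ≡ 105;  42^18 ≡ 46;  42^27 ≡ 33;  42^36 ≡ 45;  42^54 ≡ 108;  42^108 ≡ 1.
Smallest exponent giving 1 is 108.

108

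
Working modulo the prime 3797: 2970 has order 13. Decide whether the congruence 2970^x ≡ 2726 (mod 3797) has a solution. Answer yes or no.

yes

2726 ∈ ⟨2970⟩ iff 2726^13 ≡ 1 (mod 3797), since |⟨2970⟩| = 13.
2726^13 mod 3797 = 1.
Since 1 = 1, 2726 lies in the subgroup.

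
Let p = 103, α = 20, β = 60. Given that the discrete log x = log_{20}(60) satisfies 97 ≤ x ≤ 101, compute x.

100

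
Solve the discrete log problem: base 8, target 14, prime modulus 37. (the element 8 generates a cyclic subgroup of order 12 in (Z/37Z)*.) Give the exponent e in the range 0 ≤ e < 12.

11

Successive powers of 8 modulo 37:
  8^0=1  8^1=8  8^2=27  8^3=31  8^4=26  8^5=23
  8^6=36  8^7=29  8^8=10  8^9=6  8^10=11  8^11=14
So 8^11 ≡ 14 (mod 37), giving e = 11.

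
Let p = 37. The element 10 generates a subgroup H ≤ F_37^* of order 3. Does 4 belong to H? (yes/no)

⟨10⟩ has order 3; its elements mod 37 are {1, 10, 26}.
4 is not in this set.

no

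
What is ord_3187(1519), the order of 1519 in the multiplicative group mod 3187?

118

The order of 1519 must divide p − 1 = 3186 = 2 · 3^3 · 59.
Divisors: 1, 2, 3, 6, 9, 18, 27, 54, 59, 118, 177, 354, 531, 1062, 1593, 3186.
Check each in increasing order: 1519^1 ≡ 1519;  1519^2 ≡ 3160;  1519^3 ≡ 418;  1519^6 ≡ 2626;  1519^9 ≡ 1340;  1519^18 ≡ 1319;  1519^27 ≡ 1862;  1519^54 ≡ 2775;  1519^59 ≡ 3186;  1519^118 ≡ 1.
Smallest exponent giving 1 is 118.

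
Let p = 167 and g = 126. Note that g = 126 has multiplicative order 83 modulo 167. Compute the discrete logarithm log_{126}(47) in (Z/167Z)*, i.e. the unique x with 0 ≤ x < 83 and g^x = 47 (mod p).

45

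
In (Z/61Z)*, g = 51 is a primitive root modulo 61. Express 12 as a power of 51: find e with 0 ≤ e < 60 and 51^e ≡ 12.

Successive powers of 51 modulo 61:
  51^0=1  51^1=51  51^2=39  51^3=37  51^4=57  51^5=40
  51^6=27  51^7=35  51^8=16  51^9=23  51^10=14  51^11=43
  51^12=58  51^13=30  51^14=5  51^15=11  51^16=12
So 51^16 ≡ 12 (mod 61), giving e = 16.

16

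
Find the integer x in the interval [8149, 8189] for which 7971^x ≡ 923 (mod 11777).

8181

Compute 7971^8149 mod 11777 = 407, then multiply by 7971 repeatedly:
  7971^8149=407  7971^8150=5522  7971^8151=5213  7971^8152=3567  7971^8153=2879
  7971^8154=6913  7971^8155=10717  7971^8156=6626  7971^8157=7778  7971^8158=4310
  7971^8159=1501  7971^8160=10816  7971^8161=6696  7971^8162=452  7971^8163=10907
  7971^8164=1883  7971^8165=5495  7971^8166=1982  7971^8167=5565  7971^8168=6433
  7971^8169=385  7971^8170=6815  7971^8171=6841  7971^8172=2101  7971^8173=177
  7971^8174=9404  7971^8175=10456  7971^8176=10724  7971^8177=3538  7971^8178=7260
  7971^8179=9059  7971^8180=4502  7971^8181=923
Found 923 at exponent 8181.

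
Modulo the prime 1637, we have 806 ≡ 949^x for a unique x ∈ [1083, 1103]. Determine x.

Compute 949^1083 mod 1637 = 43, then multiply by 949 repeatedly:
  949^1083=43  949^1084=1519  949^1085=971  949^1086=1485  949^1087=1445
  949^1088=1136  949^1089=918  949^1090=298  949^1091=1238  949^1092=1133
  949^1093=1345  949^1094=1182  949^1095=373  949^1096=385  949^1097=314
  949^1098=52  949^1099=238  949^1100=1593  949^1101=806
Found 806 at exponent 1101.

1101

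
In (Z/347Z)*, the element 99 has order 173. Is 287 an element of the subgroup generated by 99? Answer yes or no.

287 ∈ ⟨99⟩ iff 287^173 ≡ 1 (mod 347), since |⟨99⟩| = 173.
287^173 mod 347 = 1.
Since 1 = 1, 287 lies in the subgroup.

yes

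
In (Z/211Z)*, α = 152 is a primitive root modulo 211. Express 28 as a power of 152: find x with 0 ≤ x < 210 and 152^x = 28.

Baby-step giant-step with m = ceil(sqrt(210)) = 15.
Baby table (152^j mod 211 for j=0..14):
  0:1  1:152  2:105  3:135  4:53  5:38  6:79  7:192
  8:66  9:115  10:178  11:48  12:122  13:187  14:150
Giant step factor: 152^(-15) ≡ 88 (mod 211).
Scan 28·88^i mod 211 for i = 0, 1, …:
  i=0: 28   i=1: 143   i=2: 135
Match at i=2, j=3: x = 2·15 + 3 = 33.

33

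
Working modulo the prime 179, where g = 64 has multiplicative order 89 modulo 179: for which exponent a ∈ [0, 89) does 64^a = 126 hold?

Baby-step giant-step with m = ceil(sqrt(89)) = 10.
Baby table (64^j mod 179 for j=0..9):
  0:1  1:64  2:158  3:88  4:83  5:121  6:47  7:144
  8:87  9:19
Giant step factor: 64^(-10) ≡ 29 (mod 179).
Scan 126·29^i mod 179 for i = 0, 1, …:
  i=0: 126   i=1: 74   i=2: 177   i=3: 121
Match at i=3, j=5: a = 3·10 + 5 = 35.

35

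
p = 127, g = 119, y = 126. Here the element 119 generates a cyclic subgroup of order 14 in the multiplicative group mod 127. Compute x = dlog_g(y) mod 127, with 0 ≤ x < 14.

Successive powers of 119 modulo 127:
  119^0=1  119^1=119  119^2=64  119^3=123  119^4=32  119^5=125
  119^6=16  119^7=126
So 119^7 ≡ 126 (mod 127), giving x = 7.

7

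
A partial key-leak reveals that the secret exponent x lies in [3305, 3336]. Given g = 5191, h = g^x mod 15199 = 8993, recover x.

3314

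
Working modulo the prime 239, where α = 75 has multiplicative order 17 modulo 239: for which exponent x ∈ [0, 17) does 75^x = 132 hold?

Successive powers of 75 modulo 239:
  75^0=1  75^1=75  75^2=128  75^3=40  75^4=132
So 75^4 ≡ 132 (mod 239), giving x = 4.

4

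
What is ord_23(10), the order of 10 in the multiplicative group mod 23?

22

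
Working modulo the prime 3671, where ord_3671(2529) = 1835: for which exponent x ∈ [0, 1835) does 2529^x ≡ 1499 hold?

Baby-step giant-step with m = ceil(sqrt(1835)) = 43.
Baby table (2529^j mod 3671 for j=0..42):
  0:1  1:2529  2:959  3:2451  4:1931  5:1069  6:1645  7:962
  8:2696  9:1137  10:1080  11:96  12:498  13:289  14:352  15:1826
  16:3507  17:67  18:577  19:1846  20:2693  21:892  22:1874  23:85
  24:2047  25:753  26:2759  27:2611  28:2761  29:327  30:1008  31:1558
  32:1199  33:25  34:818  35:1949  36:2539  37:552  38:1028  39:744
  40:2024  41:1322  42:2728
Giant step factor: 2529^(-43) ≡ 2144 (mod 3671).
Scan 1499·2144^i mod 3671 for i = 0, 1, …:
  i=0: 1499   i=1: 1731   i=2: 3554   i=3: 2451
Match at i=3, j=3: x = 3·43 + 3 = 132.

132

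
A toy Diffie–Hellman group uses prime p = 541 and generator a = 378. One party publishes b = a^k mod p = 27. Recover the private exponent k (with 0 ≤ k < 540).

132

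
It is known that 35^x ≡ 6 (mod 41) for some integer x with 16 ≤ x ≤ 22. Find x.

21

Compute 35^16 mod 41 = 18, then multiply by 35 repeatedly:
  35^16=18  35^17=15  35^18=33  35^19=7  35^20=40
  35^21=6
Found 6 at exponent 21.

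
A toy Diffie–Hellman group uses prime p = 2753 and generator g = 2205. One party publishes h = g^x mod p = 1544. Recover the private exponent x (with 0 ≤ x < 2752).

2695

Baby-step giant-step with m = ceil(sqrt(2752)) = 53.
Baby table (2205^j mod 2753 for j=0..52):
  0:1  1:2205  2:227  3:2242  4:1975  5:2382  6:2339  7:1126
  8:2377  9:2326  10:2744  11:2179  12:710  13:1846  14:1496  15:586
  16:973  17:878  18:631  19:1090  20:81  21:2413  22:1869  23:2657
  24:301  25:232  26:2255  27:357  28:2580  29:1202  30:2024  31:307
  32:2450  33:864  34:44  35:665  36:1729  37:2293  38:1557  39:194
  40:1055  41:2743  42:2727  43:483  44:2357  45:2274  46:957  47:1387
  48:2505  49:1007  50:1517  51:90  52:234
Giant step factor: 2205^(-53) ≡ 1829 (mod 2753).
Scan 1544·1829^i mod 2753 for i = 0, 1, …:
  i=0: 1544   i=1: 2151   i=2: 142   i=3: 936
  i=4: 2331   i=5: 1755   i=6: 2650   i=7: 1570
  i=8: 151   i=9: 879     …   i=49: 945
  i=50: 2274
Match at i=50, j=45: x = 50·53 + 45 = 2695.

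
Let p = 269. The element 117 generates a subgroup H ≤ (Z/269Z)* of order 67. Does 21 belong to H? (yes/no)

yes

21 ∈ ⟨117⟩ iff 21^67 ≡ 1 (mod 269), since |⟨117⟩| = 67.
21^67 mod 269 = 1.
Since 1 = 1, 21 lies in the subgroup.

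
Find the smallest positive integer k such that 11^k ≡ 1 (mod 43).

7

The order of 11 must divide p − 1 = 42 = 2 · 3 · 7.
Divisors: 1, 2, 3, 6, 7, 14, 21, 42.
Check each in increasing order: 11^1 ≡ 11;  11^2 ≡ 35;  11^3 ≡ 41;  11^6 ≡ 4;  11^7 ≡ 1.
Smallest exponent giving 1 is 7.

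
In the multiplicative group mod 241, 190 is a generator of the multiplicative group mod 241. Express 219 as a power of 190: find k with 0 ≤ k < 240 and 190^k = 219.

235

Baby-step giant-step with m = ceil(sqrt(240)) = 16.
Baby table (190^j mod 241 for j=0..15):
  0:1  1:190  2:191  3:140  4:90  5:230  6:79  7:68
  8:147  9:215  10:121  11:95  12:216  13:70  14:45  15:115
Giant step factor: 190^(-16) ≡ 119 (mod 241).
Scan 219·119^i mod 241 for i = 0, 1, …:
  i=0: 219   i=1: 33   i=2: 71   i=3: 14
  i=4: 220   i=5: 152   i=6: 13   i=7: 101
  i=8: 210   i=9: 167     …   i=13: 17
  i=14: 95
Match at i=14, j=11: k = 14·16 + 11 = 235.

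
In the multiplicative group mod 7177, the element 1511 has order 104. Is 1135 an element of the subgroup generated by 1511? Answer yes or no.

1135 ∈ ⟨1511⟩ iff 1135^104 ≡ 1 (mod 7177), since |⟨1511⟩| = 104.
1135^104 mod 7177 = 1.
Since 1 = 1, 1135 lies in the subgroup.

yes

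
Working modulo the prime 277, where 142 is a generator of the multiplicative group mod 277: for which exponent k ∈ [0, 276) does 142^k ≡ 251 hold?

177

Baby-step giant-step with m = ceil(sqrt(276)) = 17.
Baby table (142^j mod 277 for j=0..16):
  0:1  1:142  2:220  3:216  4:202  5:153  6:120  7:143
  8:85  9:159  10:141  11:78  12:273  13:263  14:228  15:244
  16:23
Giant step factor: 142^(-17) ≡ 234 (mod 277).
Scan 251·234^i mod 277 for i = 0, 1, …:
  i=0: 251   i=1: 10   i=2: 124   i=3: 208
  i=4: 197   i=5: 116   i=6: 275   i=7: 86
  i=8: 180   i=9: 16   i=10: 143
Match at i=10, j=7: k = 10·17 + 7 = 177.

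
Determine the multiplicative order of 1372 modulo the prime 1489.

1488

The order of 1372 must divide p − 1 = 1488 = 2^4 · 3 · 31.
Divisors: 1, 2, 3, 4, 6, 8, 12, 16, 24, 31, 48, 62, 93, 124, 186, 248, 372, 496, 744, 1488.
Check each in increasing order: 1372^1 ≡ 1372;  1372^2 ≡ 288;  1372^3 ≡ 551;  1372^4 ≡ 1049;  1372^6 ≡ 1334;  1372^8 ≡ 30;  1372^12 ≡ 201;  1372^16 ≡ 900;  1372^24 ≡ 198;  1372^31 ≡ 751;  1372^48 ≡ 490;  1372^62 ≡ 1159;  1372^93 ≡ 833;  1372^124 ≡ 203;  1372^186 ≡ 15;  1372^248 ≡ 1006;  1372^372 ≡ 225;  1372^496 ≡ 1005;  1372^744 ≡ 1488;  1372^1488 ≡ 1.
Smallest exponent giving 1 is 1488.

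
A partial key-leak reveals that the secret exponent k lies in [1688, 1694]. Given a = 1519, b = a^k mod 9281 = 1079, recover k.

Compute 1519^1688 mod 9281 = 5943, then multiply by 1519 repeatedly:
  1519^1688=5943  1519^1689=6285  1519^1690=6047  1519^1691=6484  1519^1692=2055
  1519^1693=3129  1519^1694=1079
Found 1079 at exponent 1694.

1694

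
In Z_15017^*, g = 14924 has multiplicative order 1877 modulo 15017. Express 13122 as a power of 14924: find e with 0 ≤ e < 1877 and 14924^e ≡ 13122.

380

Baby-step giant-step with m = ceil(sqrt(1877)) = 44.
Baby table (14924^j mod 15017 for j=0..43):
  0:1  1:14924  2:8649  3:6561  4:5524  5:11863  6:7999  7:6943
  8:32  9:12041  10:6462  11:14731  12:11581  13:4191  14:679  15:11938
  16:1024  17:9887  18:11563  19:5865  20:10184  21:13976  22:6711  23:6591
  24:2734  25:1027  26:9608  27:7476  28:10531  29:11739  30:4514  31:674
  32:12403  33:2830  34:7116  35:13977  36:6618  37:223  38:9295  39:6551
  40:6454  41:458  42:2457  43:11771
Giant step factor: 14924^(-44) ≡ 13445 (mod 15017).
Scan 13122·13445^i mod 15017 for i = 0, 1, …:
  i=0: 13122   i=1: 5574   i=2: 7600   i=3: 6332
  i=4: 2367   i=5: 3292   i=6: 5841   i=7: 8352
  i=8: 10531
Match at i=8, j=28: e = 8·44 + 28 = 380.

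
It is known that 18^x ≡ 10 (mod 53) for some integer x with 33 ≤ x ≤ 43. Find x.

Compute 18^33 mod 53 = 34, then multiply by 18 repeatedly:
  18^33=34  18^34=29  18^35=45  18^36=15  18^37=5
  18^38=37  18^39=30  18^40=10
Found 10 at exponent 40.

40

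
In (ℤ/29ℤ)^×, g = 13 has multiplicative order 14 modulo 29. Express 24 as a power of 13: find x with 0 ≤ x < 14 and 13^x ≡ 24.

2

Successive powers of 13 modulo 29:
  13^0=1  13^1=13  13^2=24
So 13^2 ≡ 24 (mod 29), giving x = 2.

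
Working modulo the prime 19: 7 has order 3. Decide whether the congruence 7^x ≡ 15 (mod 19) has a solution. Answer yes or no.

no

15 ∈ ⟨7⟩ iff 15^3 ≡ 1 (mod 19), since |⟨7⟩| = 3.
15^3 mod 19 = 12.
Since 12 ≠ 1, 15 does not lie in the subgroup.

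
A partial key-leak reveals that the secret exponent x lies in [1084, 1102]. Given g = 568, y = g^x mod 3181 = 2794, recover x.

Compute 568^1084 mod 3181 = 1293, then multiply by 568 repeatedly:
  568^1084=1293  568^1085=2794
Found 2794 at exponent 1085.

1085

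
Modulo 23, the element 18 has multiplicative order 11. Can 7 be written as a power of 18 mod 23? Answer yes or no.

⟨18⟩ has order 11; its elements mod 23 are {1, 2, 3, 4, 6, 8, 9, 12, 13, 16, 18}.
7 is not in this set.

no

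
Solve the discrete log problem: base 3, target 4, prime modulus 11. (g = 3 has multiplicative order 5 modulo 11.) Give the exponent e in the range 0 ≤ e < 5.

4

Successive powers of 3 modulo 11:
  3^0=1  3^1=3  3^2=9  3^3=5  3^4=4
So 3^4 ≡ 4 (mod 11), giving e = 4.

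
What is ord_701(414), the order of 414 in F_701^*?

The order of 414 must divide p − 1 = 700 = 2^2 · 5^2 · 7.
Divisors: 1, 2, 4, 5, 7, 10, 14, 20, 25, 28, 35, 50, 70, 100, 140, 175, 350, 700.
Check each in increasing order: 414^1 ≡ 414;  414^2 ≡ 352;  414^4 ≡ 528;  414^5 ≡ 581;  414^7 ≡ 521;  414^10 ≡ 380;  414^14 ≡ 154;  414^20 ≡ 695;  414^25 ≡ 19;  414^28 ≡ 583;  414^35 ≡ 210;  414^50 ≡ 361;  414^70 ≡ 638;  414^100 ≡ 636;  414^140 ≡ 464;  414^175 ≡ 1.
Smallest exponent giving 1 is 175.

175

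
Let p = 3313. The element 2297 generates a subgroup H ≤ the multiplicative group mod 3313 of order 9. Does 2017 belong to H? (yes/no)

⟨2297⟩ has order 9; its elements mod 3313 are {1, 1123, 1475, 1913, 2017, 2189, 2297, 2312, 3238}.
2017 is in this set.

yes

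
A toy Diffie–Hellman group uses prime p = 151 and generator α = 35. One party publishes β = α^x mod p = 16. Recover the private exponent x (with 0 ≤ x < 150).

Baby-step giant-step with m = ceil(sqrt(150)) = 13.
Baby table (35^j mod 151 for j=0..12):
  0:1  1:35  2:17  3:142  4:138  5:149  6:81  7:117
  8:18  9:26  10:4  11:140  12:68
Giant step factor: 35^(-13) ≡ 130 (mod 151).
Scan 16·130^i mod 151 for i = 0, 1, …:
  i=0: 16   i=1: 117
Match at i=1, j=7: x = 1·13 + 7 = 20.

20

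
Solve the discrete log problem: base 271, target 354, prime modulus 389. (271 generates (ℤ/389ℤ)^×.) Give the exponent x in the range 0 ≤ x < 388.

318

Baby-step giant-step with m = ceil(sqrt(388)) = 20.
Baby table (271^j mod 389 for j=0..19):
  0:1  1:271  2:309  3:104  4:176  5:238  6:313  7:21
  8:245  9:265  10:239  11:195  12:330  13:349  14:52  15:88
  16:119  17:351  18:205  19:317
Giant step factor: 271^(-20) ≡ 69 (mod 389).
Scan 354·69^i mod 389 for i = 0, 1, …:
  i=0: 354   i=1: 308   i=2: 246   i=3: 247
  i=4: 316   i=5: 20   i=6: 213   i=7: 304
  i=8: 359   i=9: 264     …   i=14: 127
  i=15: 205
Match at i=15, j=18: x = 15·20 + 18 = 318.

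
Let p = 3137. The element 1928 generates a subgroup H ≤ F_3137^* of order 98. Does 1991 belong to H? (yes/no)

no

1991 ∈ ⟨1928⟩ iff 1991^98 ≡ 1 (mod 3137), since |⟨1928⟩| = 98.
1991^98 mod 3137 = 2952.
Since 2952 ≠ 1, 1991 does not lie in the subgroup.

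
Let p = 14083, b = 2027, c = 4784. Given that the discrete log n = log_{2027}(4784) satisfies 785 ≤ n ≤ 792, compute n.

Compute 2027^785 mod 14083 = 4917, then multiply by 2027 repeatedly:
  2027^785=4917  2027^786=10078  2027^787=7756  2027^788=4784
Found 4784 at exponent 788.

788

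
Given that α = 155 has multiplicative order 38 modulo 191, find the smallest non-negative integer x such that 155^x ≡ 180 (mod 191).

16

Successive powers of 155 modulo 191:
  155^0=1  155^1=155  155^2=150  155^3=139  155^4=153  155^5=31
  155^6=30  155^7=66  155^8=107  155^9=159  155^10=6  155^11=166
  155^12=136  155^13=70  155^14=154  155^15=186  155^16=180
So 155^16 ≡ 180 (mod 191), giving x = 16.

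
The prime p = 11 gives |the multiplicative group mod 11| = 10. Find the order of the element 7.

10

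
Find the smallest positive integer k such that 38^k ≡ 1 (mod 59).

The order of 38 must divide p − 1 = 58 = 2 · 29.
Divisors: 1, 2, 29, 58.
Check each in increasing order: 38^1 ≡ 38;  38^2 ≡ 28;  38^29 ≡ 58;  38^58 ≡ 1.
Smallest exponent giving 1 is 58.

58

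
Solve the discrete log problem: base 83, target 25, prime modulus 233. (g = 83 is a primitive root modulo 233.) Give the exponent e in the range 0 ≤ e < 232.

Baby-step giant-step with m = ceil(sqrt(232)) = 16.
Baby table (83^j mod 233 for j=0..15):
  0:1  1:83  2:132  3:5  4:182  5:194  6:25  7:211
  8:38  9:125  10:123  11:190  12:159  13:149  14:18  15:96
Giant step factor: 83^(-16) ≡ 76 (mod 233).
Scan 25·76^i mod 233 for i = 0, 1, …:
  i=0: 25
Match at i=0, j=6: e = 0·16 + 6 = 6.

6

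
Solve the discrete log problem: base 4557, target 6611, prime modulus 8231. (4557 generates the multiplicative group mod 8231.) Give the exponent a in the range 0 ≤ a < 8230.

Baby-step giant-step with m = ceil(sqrt(8230)) = 91.
Baby table (4557^j mod 8231 for j=0..90):
  0:1  1:4557  2:7667  3:6155  4:5318  5:2062  6:4963  7:5834
  8:7639  9:2024  10:4648  11:2573  12:4217  13:5715  14:371  15:3292
  16:4762  17:3518  18:5769  19:7750  20:5760  21:7892  22:2605  23:1883
  24:4129  25:8018  26:617  27:4898  28:5945  29:3144  30:5268  31:4680
  32:239  33:2631  34:5131  35:5927  36:3428  37:7189  38:893  39:3287
  40:6670  41:6338  42:7918  43:5853  44:3681  45:7770  46:6359  47:4843
  48:2240  49:1240  50:4214  51:275  52:2063  53:1289  54:5270  55:5563
  56:7342  57:6710  58:7536  59:1820  60:5123  61:2395  62:7940  63:7335
  64:7735  65:3253  66:8121  67:821  68:4423  69:6123  70:7652  71:3648
  72:5547  73:278  74:7503  75:7828  76:7273  77:5055  78:5297  79:5137
  80:345  81:44  82:2964  83:8108  84:7428  85:3524  86:187  87:4366
  88:1535  89:6876  90:6746
Giant step factor: 4557^(-91) ≡ 3063 (mod 8231).
Scan 6611·3063^i mod 8231 for i = 0, 1, …:
  i=0: 6611   i=1: 1233   i=2: 6881   i=3: 5143
  i=4: 7106   i=5: 2914   i=6: 3178   i=7: 5172
  i=8: 5392   i=9: 4310     …   i=67: 1546
  i=68: 2573
Match at i=68, j=11: a = 68·91 + 11 = 6199.

6199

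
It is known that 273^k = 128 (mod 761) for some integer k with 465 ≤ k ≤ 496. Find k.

Compute 273^465 mod 761 = 69, then multiply by 273 repeatedly:
  273^465=69  273^466=573  273^467=424  273^468=80  273^469=532
  273^470=646  273^471=567  273^472=308  273^473=374  273^474=128
Found 128 at exponent 474.

474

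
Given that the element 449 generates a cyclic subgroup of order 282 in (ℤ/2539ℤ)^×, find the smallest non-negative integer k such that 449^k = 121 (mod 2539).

80

Baby-step giant-step with m = ceil(sqrt(282)) = 17.
Baby table (449^j mod 2539 for j=0..16):
  0:1  1:449  2:1020  3:960  4:1949  5:1685  6:2482  7:2336
  8:257  9:1138  10:623  11:437  12:710  13:1415  14:585  15:1148
  16:35
Giant step factor: 449^(-17) ≡ 1800 (mod 2539).
Scan 121·1800^i mod 2539 for i = 0, 1, …:
  i=0: 121   i=1: 1985   i=2: 627   i=3: 1284
  i=4: 710
Match at i=4, j=12: k = 4·17 + 12 = 80.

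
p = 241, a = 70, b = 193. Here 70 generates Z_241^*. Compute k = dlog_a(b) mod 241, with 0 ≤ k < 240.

198

Baby-step giant-step with m = ceil(sqrt(240)) = 16.
Baby table (70^j mod 241 for j=0..15):
  0:1  1:70  2:80  3:57  4:134  5:222  6:116  7:167
  8:122  9:105  10:120  11:206  12:201  13:92  14:174  15:130
Giant step factor: 70^(-16) ≡ 54 (mod 241).
Scan 193·54^i mod 241 for i = 0, 1, …:
  i=0: 193   i=1: 59   i=2: 53   i=3: 211
  i=4: 67   i=5: 3   i=6: 162   i=7: 72
  i=8: 32   i=9: 41   i=10: 45   i=11: 20
  i=12: 116
Match at i=12, j=6: k = 12·16 + 6 = 198.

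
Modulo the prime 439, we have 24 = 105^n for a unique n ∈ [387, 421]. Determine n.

Compute 105^387 mod 439 = 309, then multiply by 105 repeatedly:
  105^387=309  105^388=398  105^389=85  105^390=145  105^391=299
  105^392=226  105^393=24
Found 24 at exponent 393.

393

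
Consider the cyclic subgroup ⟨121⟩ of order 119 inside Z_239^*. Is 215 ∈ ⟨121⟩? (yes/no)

no

215 ∈ ⟨121⟩ iff 215^119 ≡ 1 (mod 239), since |⟨121⟩| = 119.
215^119 mod 239 = 238.
Since 238 ≠ 1, 215 does not lie in the subgroup.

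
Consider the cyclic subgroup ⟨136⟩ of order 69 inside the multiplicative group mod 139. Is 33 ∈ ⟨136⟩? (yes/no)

33 ∈ ⟨136⟩ iff 33^69 ≡ 1 (mod 139), since |⟨136⟩| = 69.
33^69 mod 139 = 138.
Since 138 ≠ 1, 33 does not lie in the subgroup.

no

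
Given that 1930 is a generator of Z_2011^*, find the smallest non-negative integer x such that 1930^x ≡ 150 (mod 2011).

1076

Baby-step giant-step with m = ceil(sqrt(2010)) = 45.
Baby table (1930^j mod 2011 for j=0..44):
  0:1  1:1930  2:528  3:1474  4:1266  5:15  6:796  7:1887
  8:2000  9:891  10:225  11:1885  12:151  13:1846  14:1299  15:1364
  16:121  17:254  18:1547  19:1386  20:350  21:1815  22:1799  23:1084
  24:680  25:1228  26:1082  27:842  28:172  29:145  30:321  31:142
  32:564  33:569  34:164  35:793  36:119  37:416  38:491  39:449
  40:1840  41:1785  42:207  43:1332  44:702
Giant step factor: 1930^(-45) ≡ 824 (mod 2011).
Scan 150·824^i mod 2011 for i = 0, 1, …:
  i=0: 150   i=1: 929   i=2: 1316   i=3: 455
  i=4: 874   i=5: 238   i=6: 1045   i=7: 372
  i=8: 856   i=9: 1494     …   i=22: 522
  i=23: 1785
Match at i=23, j=41: x = 23·45 + 41 = 1076.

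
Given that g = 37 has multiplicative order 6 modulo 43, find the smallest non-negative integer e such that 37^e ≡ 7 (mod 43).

5

Successive powers of 37 modulo 43:
  37^0=1  37^1=37  37^2=36  37^3=42  37^4=6  37^5=7
So 37^5 ≡ 7 (mod 43), giving e = 5.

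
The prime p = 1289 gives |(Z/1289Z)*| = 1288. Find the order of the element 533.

1288

The order of 533 must divide p − 1 = 1288 = 2^3 · 7 · 23.
Divisors: 1, 2, 4, 7, 8, 14, 23, 28, 46, 56, 92, 161, 184, 322, 644, 1288.
Check each in increasing order: 533^1 ≡ 533;  533^2 ≡ 509;  533^4 ≡ 1281;  533^7 ≡ 300;  533^8 ≡ 64;  533^14 ≡ 1059;  533^23 ≡ 383;  533^28 ≡ 51;  533^46 ≡ 1032;  533^56 ≡ 23;  533^92 ≡ 310;  533^161 ≡ 887;  533^184 ≡ 714;  533^322 ≡ 479;  533^644 ≡ 1288;  533^1288 ≡ 1.
Smallest exponent giving 1 is 1288.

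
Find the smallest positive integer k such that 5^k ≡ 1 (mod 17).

The order of 5 must divide p − 1 = 16 = 2^4.
Divisors: 1, 2, 4, 8, 16.
Check each in increasing order: 5^1 ≡ 5;  5^2 ≡ 8;  5^4 ≡ 13;  5^8 ≡ 16;  5^16 ≡ 1.
Smallest exponent giving 1 is 16.

16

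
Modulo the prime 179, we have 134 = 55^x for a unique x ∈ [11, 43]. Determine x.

Compute 55^11 mod 179 = 86, then multiply by 55 repeatedly:
  55^11=86  55^12=76  55^13=63  55^14=64  55^15=119
  55^16=101  55^17=6  55^18=151  55^19=71  55^20=146
  55^21=154  55^22=57  55^23=92  55^24=48  55^25=134
Found 134 at exponent 25.

25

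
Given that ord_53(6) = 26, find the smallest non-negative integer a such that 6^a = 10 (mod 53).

20

Successive powers of 6 modulo 53:
  6^0=1  6^1=6  6^2=36  6^3=4  6^4=24  6^5=38
  6^6=16  6^7=43  6^8=46  6^9=11  6^10=13  6^11=25
  6^12=44  6^13=52  6^14=47  6^15=17  6^16=49  6^17=29
  6^18=15  6^19=37  6^20=10
So 6^20 ≡ 10 (mod 53), giving a = 20.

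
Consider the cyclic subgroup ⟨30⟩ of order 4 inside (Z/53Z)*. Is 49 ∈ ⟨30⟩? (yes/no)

no

⟨30⟩ has order 4; its elements mod 53 are {1, 23, 30, 52}.
49 is not in this set.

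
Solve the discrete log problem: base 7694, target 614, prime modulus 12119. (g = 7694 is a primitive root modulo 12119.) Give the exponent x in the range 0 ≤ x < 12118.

Baby-step giant-step with m = ceil(sqrt(12118)) = 111.
Baby table (7694^j mod 12119 for j=0..110):
  0:1  1:7694  2:8440  3:3758  4:10237  5:2097  6:3929  7:4940
  8:3176  9:4240  10:10331  11:10312  12:9554  13:6741  14:8053  15:7454
  16:3968  17:2031  18:5123  19:5374  20:9647  21:7262  22:5238  23:5497
  24:10727  25:3148  26:6950  27:4272  28:2040  29:1655  30:8620  31:7112
  32:2443  33:11992  34:4501  35:6711  36:7494  37:8753  38:299  39:10015
  40:2808  41:8694  42:6875  43:8934  44:11347  45:10661  46:4342  47:7384
  48:10743  49:5062  50:8681  51:3805  52:8285  53:10969  54:10889  55:1319
  56:4783  57:7118  58:131  59:2037  60:2811  61:7538  62:7957  63:8089
  64:5701  65:4833  66:4010  67:10085  68:8152  69:5663  70:3317  71:10503
  72:590  73:6954  74:10810  75:11562  76:4568  77:1092  78:3381  79:6040
  80:7514  81:5086  82:11552  83:342  84:1525  85:2158  86:622  87:10782
  88:2153  89:10628  90:4939  91:7601  92:7919  93:6573  94:75  95:7457
  96:2812  97:3113  98:4278  99:11847  100:3819  101:6930  102:7939  103:2906
  104:11328  105:9903  106:1529  107:8696  108:10144  109:1576  110:6744
Giant step factor: 7694^(-111) ≡ 123 (mod 12119).
Scan 614·123^i mod 12119 for i = 0, 1, …:
  i=0: 614   i=1: 2808
Match at i=1, j=40: x = 1·111 + 40 = 151.

151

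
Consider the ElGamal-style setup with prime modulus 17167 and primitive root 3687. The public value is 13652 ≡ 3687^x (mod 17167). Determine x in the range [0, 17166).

9174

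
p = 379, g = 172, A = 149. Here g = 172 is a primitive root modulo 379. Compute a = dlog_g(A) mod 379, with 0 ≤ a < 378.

Baby-step giant-step with m = ceil(sqrt(378)) = 20.
Baby table (172^j mod 379 for j=0..19):
  0:1  1:172  2:22  3:373  4:105  5:247  6:36  7:128
  8:34  9:163  10:369  11:175  12:159  13:60  14:87  15:183
  16:19  17:236  18:39  19:265
Giant step factor: 172^(-20) ≡ 307 (mod 379).
Scan 149·307^i mod 379 for i = 0, 1, …:
  i=0: 149   i=1: 263   i=2: 14   i=3: 129
  i=4: 187   i=5: 180   i=6: 305   i=7: 22
Match at i=7, j=2: a = 7·20 + 2 = 142.

142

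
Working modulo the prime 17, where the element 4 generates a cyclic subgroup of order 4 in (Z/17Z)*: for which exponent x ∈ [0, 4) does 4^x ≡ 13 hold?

Successive powers of 4 modulo 17:
  4^0=1  4^1=4  4^2=16  4^3=13
So 4^3 ≡ 13 (mod 17), giving x = 3.

3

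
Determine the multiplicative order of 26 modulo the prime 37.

The order of 26 must divide p − 1 = 36 = 2^2 · 3^2.
Divisors: 1, 2, 3, 4, 6, 9, 12, 18, 36.
Check each in increasing order: 26^1 ≡ 26;  26^2 ≡ 10;  26^3 ≡ 1.
Smallest exponent giving 1 is 3.

3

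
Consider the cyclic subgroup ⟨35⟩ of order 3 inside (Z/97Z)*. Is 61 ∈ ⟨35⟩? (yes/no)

⟨35⟩ has order 3; its elements mod 97 are {1, 35, 61}.
61 is in this set.

yes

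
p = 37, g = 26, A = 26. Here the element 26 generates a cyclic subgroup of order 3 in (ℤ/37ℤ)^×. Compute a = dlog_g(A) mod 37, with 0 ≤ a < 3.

1

Successive powers of 26 modulo 37:
  26^0=1  26^1=26
So 26^1 ≡ 26 (mod 37), giving a = 1.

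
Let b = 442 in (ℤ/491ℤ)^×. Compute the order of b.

490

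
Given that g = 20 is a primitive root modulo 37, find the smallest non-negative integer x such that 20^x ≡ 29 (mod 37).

21

Successive powers of 20 modulo 37:
  20^0=1  20^1=20  20^2=30  20^3=8  20^4=12  20^5=18
  20^6=27  20^7=22  20^8=33  20^9=31  20^10=28  20^11=5
  20^12=26  20^13=2  20^14=3  20^15=23  20^16=16  20^17=24
  20^18=36  20^19=17  20^20=7  20^21=29
So 20^21 ≡ 29 (mod 37), giving x = 21.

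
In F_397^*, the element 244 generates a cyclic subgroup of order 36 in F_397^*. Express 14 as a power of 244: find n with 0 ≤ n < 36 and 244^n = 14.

Successive powers of 244 modulo 397:
  244^0=1  244^1=244  244^2=383  244^3=157  244^4=196  244^5=184
  244^6=35  244^7=203  244^8=304  244^9=334  244^10=111  244^11=88
  244^12=34  244^13=356  244^14=318  244^15=177  244^16=312  244^17=301
  244^18=396  244^19=153  244^20=14
So 244^20 ≡ 14 (mod 397), giving n = 20.

20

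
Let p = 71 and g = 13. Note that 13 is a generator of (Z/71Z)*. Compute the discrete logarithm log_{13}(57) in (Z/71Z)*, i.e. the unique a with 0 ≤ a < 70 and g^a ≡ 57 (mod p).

Baby-step giant-step with m = ceil(sqrt(70)) = 9.
Baby table (13^j mod 71 for j=0..8):
  0:1  1:13  2:27  3:67  4:19  5:34  6:16  7:66
  8:6
Giant step factor: 13^(-9) ≡ 61 (mod 71).
Scan 57·61^i mod 71 for i = 0, 1, …:
  i=0: 57   i=1: 69   i=2: 20   i=3: 13
Match at i=3, j=1: a = 3·9 + 1 = 28.

28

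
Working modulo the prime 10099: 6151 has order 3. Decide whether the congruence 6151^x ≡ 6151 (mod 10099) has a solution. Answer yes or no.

yes

6151 ∈ ⟨6151⟩ iff 6151^3 ≡ 1 (mod 10099), since |⟨6151⟩| = 3.
6151^3 mod 10099 = 1.
Since 1 = 1, 6151 lies in the subgroup.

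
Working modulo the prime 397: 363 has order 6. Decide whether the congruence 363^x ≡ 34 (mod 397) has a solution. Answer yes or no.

⟨363⟩ has order 6; its elements mod 397 are {1, 34, 35, 362, 363, 396}.
34 is in this set.

yes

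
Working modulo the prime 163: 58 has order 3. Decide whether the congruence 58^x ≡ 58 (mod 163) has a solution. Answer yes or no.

⟨58⟩ has order 3; its elements mod 163 are {1, 58, 104}.
58 is in this set.

yes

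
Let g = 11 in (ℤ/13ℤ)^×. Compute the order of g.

12

The order of 11 must divide p − 1 = 12 = 2^2 · 3.
Divisors: 1, 2, 3, 4, 6, 12.
Check each in increasing order: 11^1 ≡ 11;  11^2 ≡ 4;  11^3 ≡ 5;  11^4 ≡ 3;  11^6 ≡ 12;  11^12 ≡ 1.
Smallest exponent giving 1 is 12.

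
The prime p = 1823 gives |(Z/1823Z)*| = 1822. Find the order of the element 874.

1822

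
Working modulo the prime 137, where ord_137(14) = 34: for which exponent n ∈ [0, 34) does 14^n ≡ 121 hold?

23

Successive powers of 14 modulo 137:
  14^0=1  14^1=14  14^2=59  14^3=4  14^4=56  14^5=99
  14^6=16  14^7=87  14^8=122  14^9=64  14^10=74  14^11=77
  14^12=119  14^13=22  14^14=34  14^15=65  14^16=88  14^17=136
  14^18=123  14^19=78  14^20=133  14^21=81  14^22=38  14^23=121
So 14^23 ≡ 121 (mod 137), giving n = 23.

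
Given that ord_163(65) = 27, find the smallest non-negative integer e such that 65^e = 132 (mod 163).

Successive powers of 65 modulo 163:
  65^0=1  65^1=65  65^2=150  65^3=133  65^4=6  65^5=64
  65^6=85  65^7=146  65^8=36  65^9=58  65^10=21  65^11=61
  65^12=53  65^13=22  65^14=126  65^15=40  65^16=155  65^17=132
So 65^17 ≡ 132 (mod 163), giving e = 17.

17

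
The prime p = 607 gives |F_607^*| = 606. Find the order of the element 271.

101

The order of 271 must divide p − 1 = 606 = 2 · 3 · 101.
Divisors: 1, 2, 3, 6, 101, 202, 303, 606.
Check each in increasing order: 271^1 ≡ 271;  271^2 ≡ 601;  271^3 ≡ 195;  271^6 ≡ 391;  271^101 ≡ 1.
Smallest exponent giving 1 is 101.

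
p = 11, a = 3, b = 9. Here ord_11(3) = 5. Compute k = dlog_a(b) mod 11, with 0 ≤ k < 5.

Successive powers of 3 modulo 11:
  3^0=1  3^1=3  3^2=9
So 3^2 ≡ 9 (mod 11), giving k = 2.

2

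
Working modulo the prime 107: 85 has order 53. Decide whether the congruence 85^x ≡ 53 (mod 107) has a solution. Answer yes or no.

yes

53 ∈ ⟨85⟩ iff 53^53 ≡ 1 (mod 107), since |⟨85⟩| = 53.
53^53 mod 107 = 1.
Since 1 = 1, 53 lies in the subgroup.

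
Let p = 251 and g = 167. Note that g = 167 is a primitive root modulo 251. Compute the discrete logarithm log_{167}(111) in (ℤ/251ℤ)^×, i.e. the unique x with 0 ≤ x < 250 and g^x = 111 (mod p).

Baby-step giant-step with m = ceil(sqrt(250)) = 16.
Baby table (167^j mod 251 for j=0..15):
  0:1  1:167  2:28  3:158  4:31  5:157  6:115  7:129
  8:208  9:98  10:51  11:234  12:173  13:26  14:75  15:226
Giant step factor: 167^(-16) ≡ 221 (mod 251).
Scan 111·221^i mod 251 for i = 0, 1, …:
  i=0: 111   i=1: 184   i=2: 2   i=3: 191
  i=4: 43   i=5: 216   i=6: 46   i=7: 126
  i=8: 236   i=9: 199   i=10: 54   i=11: 137
  i=12: 157
Match at i=12, j=5: x = 12·16 + 5 = 197.

197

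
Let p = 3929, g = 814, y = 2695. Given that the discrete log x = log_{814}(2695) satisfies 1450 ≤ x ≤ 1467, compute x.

Compute 814^1450 mod 3929 = 3473, then multiply by 814 repeatedly:
  814^1450=3473  814^1451=2071  814^1452=253  814^1453=1634  814^1454=2074
  814^1455=2695
Found 2695 at exponent 1455.

1455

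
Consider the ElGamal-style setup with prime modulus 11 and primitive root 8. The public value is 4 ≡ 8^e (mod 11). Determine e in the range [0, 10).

4

Successive powers of 8 modulo 11:
  8^0=1  8^1=8  8^2=9  8^3=6  8^4=4
So 8^4 ≡ 4 (mod 11), giving e = 4.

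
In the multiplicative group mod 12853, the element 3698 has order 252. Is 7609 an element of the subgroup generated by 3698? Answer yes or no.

yes

7609 ∈ ⟨3698⟩ iff 7609^252 ≡ 1 (mod 12853), since |⟨3698⟩| = 252.
7609^252 mod 12853 = 1.
Since 1 = 1, 7609 lies in the subgroup.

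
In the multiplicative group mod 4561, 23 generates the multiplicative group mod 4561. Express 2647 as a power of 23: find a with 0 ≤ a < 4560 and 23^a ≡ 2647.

3658

Baby-step giant-step with m = ceil(sqrt(4560)) = 68.
Baby table (23^j mod 4561 for j=0..67):
  0:1  1:23  2:529  3:3045  4:1620  5:772  6:4073  7:2459
  8:1825  9:926  10:3054  11:1827  12:972  13:4112  14:3356  15:4212
  16:1095  17:2380  18:8  19:184  20:4232  21:1555  22:3838  23:1615
  24:657  25:1428  26:917  27:2847  28:1627  29:933  30:3215  31:969
  32:4043  33:1769  34:4199  35:796  36:64  37:1472  38:1929  39:3318
  40:3338  41:3798  42:695  43:2302  44:2775  45:4532  46:3894  47:2903
  48:2915  49:3191  50:417  51:469  52:1665  53:1807  54:512  55:2654
  56:1749  57:3739  58:3899  59:3018  60:999  61:172  62:3956  63:4329
  64:3786  65:419  66:515  67:2723
Giant step factor: 23^(-68) ≡ 3969 (mod 4561).
Scan 2647·3969^i mod 4561 for i = 0, 1, …:
  i=0: 2647   i=1: 1960   i=2: 2735   i=3: 35
  i=4: 2085   i=5: 1711   i=6: 4191   i=7: 112
  i=8: 2111   i=9: 2     …   i=52: 2218
  i=53: 512
Match at i=53, j=54: a = 53·68 + 54 = 3658.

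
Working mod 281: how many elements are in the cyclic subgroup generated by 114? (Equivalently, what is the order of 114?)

140

The order of 114 must divide p − 1 = 280 = 2^3 · 5 · 7.
Divisors: 1, 2, 4, 5, 7, 8, 10, 14, 20, 28, 35, 40, 56, 70, 140, 280.
Check each in increasing order: 114^1 ≡ 114;  114^2 ≡ 70;  114^4 ≡ 123;  114^5 ≡ 253;  114^7 ≡ 7;  114^8 ≡ 236;  114^10 ≡ 222;  114^14 ≡ 49;  114^20 ≡ 109;  114^28 ≡ 153;  114^35 ≡ 228;  114^40 ≡ 79;  114^56 ≡ 86;  114^70 ≡ 280;  114^140 ≡ 1.
Smallest exponent giving 1 is 140.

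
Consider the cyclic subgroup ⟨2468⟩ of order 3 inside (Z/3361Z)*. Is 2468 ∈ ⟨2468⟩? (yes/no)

⟨2468⟩ has order 3; its elements mod 3361 are {1, 892, 2468}.
2468 is in this set.

yes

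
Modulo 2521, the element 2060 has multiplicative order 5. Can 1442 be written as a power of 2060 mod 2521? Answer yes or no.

yes

1442 ∈ ⟨2060⟩ iff 1442^5 ≡ 1 (mod 2521), since |⟨2060⟩| = 5.
1442^5 mod 2521 = 1.
Since 1 = 1, 1442 lies in the subgroup.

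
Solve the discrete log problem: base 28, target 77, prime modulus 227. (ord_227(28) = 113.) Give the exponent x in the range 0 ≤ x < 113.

20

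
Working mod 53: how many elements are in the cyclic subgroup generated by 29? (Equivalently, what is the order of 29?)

The order of 29 must divide p − 1 = 52 = 2^2 · 13.
Divisors: 1, 2, 4, 13, 26, 52.
Check each in increasing order: 29^1 ≡ 29;  29^2 ≡ 46;  29^4 ≡ 49;  29^13 ≡ 52;  29^26 ≡ 1.
Smallest exponent giving 1 is 26.

26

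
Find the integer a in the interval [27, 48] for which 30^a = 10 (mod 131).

43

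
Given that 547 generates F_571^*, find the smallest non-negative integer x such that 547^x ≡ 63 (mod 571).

Baby-step giant-step with m = ceil(sqrt(570)) = 24.
Baby table (547^j mod 571 for j=0..23):
  0:1  1:547  2:5  3:451  4:25  5:542  6:125  7:426
  8:54  9:417  10:270  11:372  12:208  13:147  14:469  15:164
  16:61  17:249  18:305  19:103  20:383  21:515  22:202  23:291
Giant step factor: 547^(-24) ≡ 186 (mod 571).
Scan 63·186^i mod 571 for i = 0, 1, …:
  i=0: 63   i=1: 298   i=2: 41   i=3: 203
  i=4: 72   i=5: 259   i=6: 210   i=7: 232
  i=8: 327   i=9: 296     …   i=22: 2
  i=23: 372
Match at i=23, j=11: x = 23·24 + 11 = 563.

563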